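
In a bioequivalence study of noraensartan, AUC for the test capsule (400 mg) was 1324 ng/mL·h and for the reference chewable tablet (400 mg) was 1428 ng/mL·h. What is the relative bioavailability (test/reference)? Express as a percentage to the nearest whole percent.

F_rel = 93%

F_rel = (AUC_test/D_test) / (AUC_ref/D_ref)
      = (1324/400) / (1428/400)
      = 3.31 / 3.57 = 0.9272 = 92.72%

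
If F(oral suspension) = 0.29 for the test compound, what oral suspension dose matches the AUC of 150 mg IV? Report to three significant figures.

D_oral = 517 mg

For equal systemic exposure: F × D_ev = D_iv
D_ev = D_iv / F = 150 / 0.29 = 517.241 mg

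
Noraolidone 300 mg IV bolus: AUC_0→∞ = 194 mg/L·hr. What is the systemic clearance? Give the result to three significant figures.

CL = 1.55 L/hr

CL = Dose_iv / AUC_0→∞
   = 300 / 194 = 1.54639 L/hr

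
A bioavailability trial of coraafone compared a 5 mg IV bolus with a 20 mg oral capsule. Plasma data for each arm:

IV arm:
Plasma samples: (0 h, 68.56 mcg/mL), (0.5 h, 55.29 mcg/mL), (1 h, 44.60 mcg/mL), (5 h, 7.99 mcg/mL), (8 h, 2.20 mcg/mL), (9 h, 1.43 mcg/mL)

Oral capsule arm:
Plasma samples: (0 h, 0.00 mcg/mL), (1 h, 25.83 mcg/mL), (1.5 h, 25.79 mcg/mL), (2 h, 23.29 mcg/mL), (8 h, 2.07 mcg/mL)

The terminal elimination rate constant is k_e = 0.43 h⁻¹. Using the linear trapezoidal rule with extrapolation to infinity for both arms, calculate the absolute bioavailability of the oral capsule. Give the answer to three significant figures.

F = 0.164

Trapezoidal AUC_0→9 (IV):
  [0→0.5]: (68.56+55.29)/2 × 0.5 = 30.9625
  [0.5→1]: (55.29+44.60)/2 × 0.5 = 24.9725
  [1→5]: (44.60+7.99)/2 × 4 = 105.18
  [5→8]: (7.99+2.20)/2 × 3 = 15.285
  [8→9]: (2.20+1.43)/2 × 1 = 1.815
  Sum = 178.215 mcg/mL·h
IV tail: 1.43/0.43 = 3.326; AUC_iv,0→∞ = 178.215 + 3.326 = 181.541 mcg/mL·h
Trapezoidal AUC_0→8 (oral capsule):
  [0→1]: (0.00+25.83)/2 × 1 = 12.915
  [1→1.5]: (25.83+25.79)/2 × 0.5 = 12.905
  [1.5→2]: (25.79+23.29)/2 × 0.5 = 12.27
  [2→8]: (23.29+2.07)/2 × 6 = 76.08
  Sum = 114.17 mcg/mL·h
oral capsule tail: 2.07/0.43 = 4.814; AUC_ev,0→∞ = 114.17 + 4.814 = 118.984 mcg/mL·h
F = (AUC_ev/D_ev)/(AUC_iv/D_iv) = (118.984/20)/(181.541/5) = 5.9492/36.3082 = 0.1639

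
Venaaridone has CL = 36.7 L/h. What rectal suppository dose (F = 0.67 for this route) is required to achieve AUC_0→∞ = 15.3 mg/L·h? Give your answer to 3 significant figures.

Dose = 838 mg

Dose = CL × AUC_0→∞ / F
     = 36.7 × 15.3 / 0.67 = 838.075 mg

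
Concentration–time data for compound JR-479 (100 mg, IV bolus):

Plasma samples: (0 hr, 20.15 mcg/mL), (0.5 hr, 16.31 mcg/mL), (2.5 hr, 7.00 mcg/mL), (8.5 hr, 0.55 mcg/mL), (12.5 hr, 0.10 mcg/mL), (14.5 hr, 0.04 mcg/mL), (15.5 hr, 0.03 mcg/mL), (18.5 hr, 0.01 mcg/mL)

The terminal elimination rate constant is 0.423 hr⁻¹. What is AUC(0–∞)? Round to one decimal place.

Trapezoidal AUC_0→18.5:
  [0→0.5]: (20.15+16.31)/2 × 0.5 = 9.115
  [0.5→2.5]: (16.31+7.00)/2 × 2 = 23.31
  [2.5→8.5]: (7.00+0.55)/2 × 6 = 22.65
  [8.5→12.5]: (0.55+0.10)/2 × 4 = 1.3
  [12.5→14.5]: (0.10+0.04)/2 × 2 = 0.14
  [14.5→15.5]: (0.04+0.03)/2 × 1 = 0.035
  [15.5→18.5]: (0.03+0.01)/2 × 3 = 0.06
  Sum = 56.61 mcg/mL·hr
Extrapolated tail: C_last / k_e = 0.01 / 0.423 = 0.024
AUC_0→∞ = 56.61 + 0.024 = 56.634 mcg/mL·hr

AUC = 56.6 mcg/mL·hr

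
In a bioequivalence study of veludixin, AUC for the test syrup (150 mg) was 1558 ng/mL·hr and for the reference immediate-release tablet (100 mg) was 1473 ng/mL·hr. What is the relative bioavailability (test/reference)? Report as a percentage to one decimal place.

F_rel = 70.5%

F_rel = (AUC_test/D_test) / (AUC_ref/D_ref)
      = (1558/150) / (1473/100)
      = 10.3867 / 14.73 = 0.7051 = 70.51%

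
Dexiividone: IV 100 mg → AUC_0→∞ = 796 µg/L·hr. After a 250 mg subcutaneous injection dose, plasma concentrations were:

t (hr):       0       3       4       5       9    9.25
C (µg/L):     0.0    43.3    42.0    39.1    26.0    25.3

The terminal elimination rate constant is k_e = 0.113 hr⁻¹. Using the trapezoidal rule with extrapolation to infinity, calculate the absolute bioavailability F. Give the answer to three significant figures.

F = 0.256

Trapezoidal AUC_0→9.25 (subcutaneous injection):
  [0→3]: (0.0+43.3)/2 × 3 = 64.95
  [3→4]: (43.3+42.0)/2 × 1 = 42.65
  [4→5]: (42.0+39.1)/2 × 1 = 40.55
  [5→9]: (39.1+26.0)/2 × 4 = 130.2
  [9→9.25]: (26.0+25.3)/2 × 0.25 = 6.4125
  Sum = 284.7625 µg/L·hr
Tail: C_last/k_e = 25.3/0.113 = 223.894
AUC_0→∞ (subcutaneous injection) = 284.7625 + 223.894 = 508.6565 µg/L·hr
F = (AUC_ev/D_ev)/(AUC_iv/D_iv) = (508.6565/250)/(796/100) = 2.034626/7.96 = 0.2556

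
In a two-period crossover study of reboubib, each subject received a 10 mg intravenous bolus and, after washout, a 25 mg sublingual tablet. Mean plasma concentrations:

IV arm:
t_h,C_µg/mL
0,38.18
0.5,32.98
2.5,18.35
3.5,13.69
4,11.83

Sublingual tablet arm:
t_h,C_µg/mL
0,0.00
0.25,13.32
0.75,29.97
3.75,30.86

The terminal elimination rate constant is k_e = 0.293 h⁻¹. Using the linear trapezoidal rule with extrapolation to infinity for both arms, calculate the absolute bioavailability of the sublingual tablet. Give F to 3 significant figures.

F = 0.634

Trapezoidal AUC_0→4 (IV):
  [0→0.5]: (38.18+32.98)/2 × 0.5 = 17.79
  [0.5→2.5]: (32.98+18.35)/2 × 2 = 51.33
  [2.5→3.5]: (18.35+13.69)/2 × 1 = 16.02
  [3.5→4]: (13.69+11.83)/2 × 0.5 = 6.38
  Sum = 91.52 µg/mL·h
IV tail: 11.83/0.293 = 40.375; AUC_iv,0→∞ = 91.52 + 40.375 = 131.895 µg/mL·h
Trapezoidal AUC_0→3.75 (sublingual tablet):
  [0→0.25]: (0.00+13.32)/2 × 0.25 = 1.665
  [0.25→0.75]: (13.32+29.97)/2 × 0.5 = 10.8225
  [0.75→3.75]: (29.97+30.86)/2 × 3 = 91.245
  Sum = 103.7325 µg/mL·h
sublingual tablet tail: 30.86/0.293 = 105.324; AUC_ev,0→∞ = 103.7325 + 105.324 = 209.0565 µg/mL·h
F = (AUC_ev/D_ev)/(AUC_iv/D_iv) = (209.0565/25)/(131.895/10) = 8.36226/13.1895 = 0.6340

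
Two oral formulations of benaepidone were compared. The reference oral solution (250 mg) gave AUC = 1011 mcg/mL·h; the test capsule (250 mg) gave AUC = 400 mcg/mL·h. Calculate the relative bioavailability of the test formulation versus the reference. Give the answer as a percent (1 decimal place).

F_rel = 39.6%

F_rel = (AUC_test/D_test) / (AUC_ref/D_ref)
      = (400/250) / (1011/250)
      = 1.6 / 4.044 = 0.3956 = 39.56%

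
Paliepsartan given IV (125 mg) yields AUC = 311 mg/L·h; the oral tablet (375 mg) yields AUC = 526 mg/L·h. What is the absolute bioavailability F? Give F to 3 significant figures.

F = 0.564

F = (AUC_ev / D_ev) / (AUC_iv / D_iv)
  = (526/375) / (311/125)
  = 1.40267 / 2.488 = 0.5638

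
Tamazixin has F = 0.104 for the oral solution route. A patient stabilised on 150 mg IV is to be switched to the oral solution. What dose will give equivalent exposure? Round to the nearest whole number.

For equal systemic exposure: F × D_ev = D_iv
D_ev = D_iv / F = 150 / 0.104 = 1442.31 mg

D_oral = 1442 mg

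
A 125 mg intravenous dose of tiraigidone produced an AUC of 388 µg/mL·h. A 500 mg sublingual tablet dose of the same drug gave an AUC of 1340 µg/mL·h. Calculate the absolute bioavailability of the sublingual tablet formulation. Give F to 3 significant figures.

F = (AUC_ev / D_ev) / (AUC_iv / D_iv)
  = (1340/500) / (388/125)
  = 2.68 / 3.104 = 0.8634

F = 0.863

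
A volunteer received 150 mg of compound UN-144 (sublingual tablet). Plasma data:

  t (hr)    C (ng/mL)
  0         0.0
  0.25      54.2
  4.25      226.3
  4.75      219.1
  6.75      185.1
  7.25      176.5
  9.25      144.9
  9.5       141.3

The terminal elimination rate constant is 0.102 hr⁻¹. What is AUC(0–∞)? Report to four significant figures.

Trapezoidal AUC_0→9.5:
  [0→0.25]: (0.0+54.2)/2 × 0.25 = 6.775
  [0.25→4.25]: (54.2+226.3)/2 × 4 = 561.0
  [4.25→4.75]: (226.3+219.1)/2 × 0.5 = 111.35
  [4.75→6.75]: (219.1+185.1)/2 × 2 = 404.2
  [6.75→7.25]: (185.1+176.5)/2 × 0.5 = 90.4
  [7.25→9.25]: (176.5+144.9)/2 × 2 = 321.4
  [9.25→9.5]: (144.9+141.3)/2 × 0.25 = 35.775
  Sum = 1530.9 ng/mL·hr
Extrapolated tail: C_last / k_e = 141.3 / 0.102 = 1385.294
AUC_0→∞ = 1530.9 + 1385.294 = 2916.194 ng/mL·hr

AUC = 2916 ng/mL·hr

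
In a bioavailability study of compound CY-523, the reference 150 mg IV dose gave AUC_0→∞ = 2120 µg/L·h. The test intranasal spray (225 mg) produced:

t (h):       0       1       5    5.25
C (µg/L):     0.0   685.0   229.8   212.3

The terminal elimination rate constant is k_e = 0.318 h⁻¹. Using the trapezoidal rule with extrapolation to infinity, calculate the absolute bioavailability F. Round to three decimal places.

Trapezoidal AUC_0→5.25 (intranasal spray):
  [0→1]: (0.0+685.0)/2 × 1 = 342.5
  [1→5]: (685.0+229.8)/2 × 4 = 1829.6
  [5→5.25]: (229.8+212.3)/2 × 0.25 = 55.2625
  Sum = 2227.3625 µg/L·h
Tail: C_last/k_e = 212.3/0.318 = 667.610
AUC_0→∞ (intranasal spray) = 2227.3625 + 667.610 = 2894.9725 µg/L·h
F = (AUC_ev/D_ev)/(AUC_iv/D_iv) = (2894.9725/225)/(2120/150) = 12.8665/14.1333 = 0.9104

F = 0.910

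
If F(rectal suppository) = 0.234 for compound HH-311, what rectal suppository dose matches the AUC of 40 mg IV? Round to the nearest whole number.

For equal systemic exposure: F × D_ev = D_iv
D_ev = D_iv / F = 40 / 0.234 = 170.94 mg

D_rectal = 171 mg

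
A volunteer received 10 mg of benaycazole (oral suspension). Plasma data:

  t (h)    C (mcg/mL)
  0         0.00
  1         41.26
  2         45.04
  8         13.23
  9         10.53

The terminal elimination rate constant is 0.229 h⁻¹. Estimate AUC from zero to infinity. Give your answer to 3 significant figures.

AUC = 296 mcg/mL·h

Trapezoidal AUC_0→9:
  [0→1]: (0.00+41.26)/2 × 1 = 20.63
  [1→2]: (41.26+45.04)/2 × 1 = 43.15
  [2→8]: (45.04+13.23)/2 × 6 = 174.81
  [8→9]: (13.23+10.53)/2 × 1 = 11.88
  Sum = 250.47 mcg/mL·h
Extrapolated tail: C_last / k_e = 10.53 / 0.229 = 45.983
AUC_0→∞ = 250.47 + 45.983 = 296.453 mcg/mL·h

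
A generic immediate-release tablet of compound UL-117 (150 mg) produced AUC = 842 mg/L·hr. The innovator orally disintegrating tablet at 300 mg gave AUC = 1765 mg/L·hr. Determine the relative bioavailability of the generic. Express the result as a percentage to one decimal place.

F_rel = (AUC_test/D_test) / (AUC_ref/D_ref)
      = (842/150) / (1765/300)
      = 5.61333 / 5.88333 = 0.9541 = 95.41%

F_rel = 95.4%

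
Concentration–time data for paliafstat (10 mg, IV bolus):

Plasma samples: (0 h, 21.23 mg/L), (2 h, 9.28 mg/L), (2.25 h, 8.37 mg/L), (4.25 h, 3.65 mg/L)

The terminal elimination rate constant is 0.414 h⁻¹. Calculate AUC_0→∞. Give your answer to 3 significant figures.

Trapezoidal AUC_0→4.25:
  [0→2]: (21.23+9.28)/2 × 2 = 30.51
  [2→2.25]: (9.28+8.37)/2 × 0.25 = 2.20625
  [2.25→4.25]: (8.37+3.65)/2 × 2 = 12.02
  Sum = 44.73625 mg/L·h
Extrapolated tail: C_last / k_e = 3.65 / 0.414 = 8.816
AUC_0→∞ = 44.73625 + 8.816 = 53.55225 mg/L·h

AUC = 53.6 mg/L·h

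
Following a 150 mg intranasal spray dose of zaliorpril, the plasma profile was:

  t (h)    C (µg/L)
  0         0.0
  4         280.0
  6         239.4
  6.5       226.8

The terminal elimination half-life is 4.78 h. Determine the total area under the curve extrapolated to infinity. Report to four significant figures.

Trapezoidal AUC_0→6.5:
  [0→4]: (0.0+280.0)/2 × 4 = 560.0
  [4→6]: (280.0+239.4)/2 × 2 = 519.4
  [6→6.5]: (239.4+226.8)/2 × 0.5 = 116.55
  Sum = 1195.95 µg/L·h
k_e = ln2 / t½ = 0.693147 / 4.78 = 0.1450 h^-1
Extrapolated tail: C_last / k_e = 226.8 / 0.145 = 1564.138
AUC_0→∞ = 1195.95 + 1564.138 = 2760.088 µg/L·h

AUC = 2760 µg/L·h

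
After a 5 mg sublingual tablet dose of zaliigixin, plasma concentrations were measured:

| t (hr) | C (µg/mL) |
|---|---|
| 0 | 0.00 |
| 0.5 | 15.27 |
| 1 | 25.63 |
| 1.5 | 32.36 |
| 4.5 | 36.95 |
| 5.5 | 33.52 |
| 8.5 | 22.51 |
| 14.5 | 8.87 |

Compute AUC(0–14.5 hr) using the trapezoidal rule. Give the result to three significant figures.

AUC = 346 µg/mL·hr

Trapezoidal AUC_0→14.5:
  [0→0.5]: (0.00+15.27)/2 × 0.5 = 3.8175
  [0.5→1]: (15.27+25.63)/2 × 0.5 = 10.225
  [1→1.5]: (25.63+32.36)/2 × 0.5 = 14.4975
  [1.5→4.5]: (32.36+36.95)/2 × 3 = 103.965
  [4.5→5.5]: (36.95+33.52)/2 × 1 = 35.235
  [5.5→8.5]: (33.52+22.51)/2 × 3 = 84.045
  [8.5→14.5]: (22.51+8.87)/2 × 6 = 94.14
  Sum = 345.925 µg/mL·hr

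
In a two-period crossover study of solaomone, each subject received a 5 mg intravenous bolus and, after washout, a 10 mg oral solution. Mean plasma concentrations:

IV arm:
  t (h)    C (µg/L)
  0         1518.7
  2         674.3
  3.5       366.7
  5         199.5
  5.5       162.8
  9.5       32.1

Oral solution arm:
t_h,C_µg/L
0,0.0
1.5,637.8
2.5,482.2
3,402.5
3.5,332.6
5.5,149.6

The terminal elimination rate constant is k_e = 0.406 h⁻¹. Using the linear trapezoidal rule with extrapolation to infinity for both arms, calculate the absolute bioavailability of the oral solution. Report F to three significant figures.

Trapezoidal AUC_0→9.5 (IV):
  [0→2]: (1518.7+674.3)/2 × 2 = 2193.0
  [2→3.5]: (674.3+366.7)/2 × 1.5 = 780.75
  [3.5→5]: (366.7+199.5)/2 × 1.5 = 424.65
  [5→5.5]: (199.5+162.8)/2 × 0.5 = 90.575
  [5.5→9.5]: (162.8+32.1)/2 × 4 = 389.8
  Sum = 3878.775 µg/L·h
IV tail: 32.1/0.406 = 79.064; AUC_iv,0→∞ = 3878.775 + 79.064 = 3957.839 µg/L·h
Trapezoidal AUC_0→5.5 (oral solution):
  [0→1.5]: (0.0+637.8)/2 × 1.5 = 478.35
  [1.5→2.5]: (637.8+482.2)/2 × 1 = 560.0
  [2.5→3]: (482.2+402.5)/2 × 0.5 = 221.175
  [3→3.5]: (402.5+332.6)/2 × 0.5 = 183.775
  [3.5→5.5]: (332.6+149.6)/2 × 2 = 482.2
  Sum = 1925.5 µg/L·h
oral solution tail: 149.6/0.406 = 368.473; AUC_ev,0→∞ = 1925.5 + 368.473 = 2293.973 µg/L·h
F = (AUC_ev/D_ev)/(AUC_iv/D_iv) = (2293.973/10)/(3957.839/5) = 229.3973/791.5678 = 0.2898

F = 0.290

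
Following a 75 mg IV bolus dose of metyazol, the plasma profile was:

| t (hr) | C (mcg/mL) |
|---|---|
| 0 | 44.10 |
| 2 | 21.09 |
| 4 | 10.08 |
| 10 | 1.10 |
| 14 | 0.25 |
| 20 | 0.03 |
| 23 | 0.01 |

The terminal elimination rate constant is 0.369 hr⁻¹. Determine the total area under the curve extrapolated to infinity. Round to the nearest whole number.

AUC = 134 mcg/mL·hr

Trapezoidal AUC_0→23:
  [0→2]: (44.10+21.09)/2 × 2 = 65.19
  [2→4]: (21.09+10.08)/2 × 2 = 31.17
  [4→10]: (10.08+1.10)/2 × 6 = 33.54
  [10→14]: (1.10+0.25)/2 × 4 = 2.7
  [14→20]: (0.25+0.03)/2 × 6 = 0.84
  [20→23]: (0.03+0.01)/2 × 3 = 0.06
  Sum = 133.5 mcg/mL·hr
Extrapolated tail: C_last / k_e = 0.01 / 0.369 = 0.027
AUC_0→∞ = 133.5 + 0.027 = 133.527 mcg/mL·hr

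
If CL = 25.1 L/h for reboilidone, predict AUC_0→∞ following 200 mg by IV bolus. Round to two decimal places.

AUC = 7.97 mg/L·h

AUC_0→∞ = Dose_iv / CL
        = 200 / 25.1 = 7.96813 mg/L·h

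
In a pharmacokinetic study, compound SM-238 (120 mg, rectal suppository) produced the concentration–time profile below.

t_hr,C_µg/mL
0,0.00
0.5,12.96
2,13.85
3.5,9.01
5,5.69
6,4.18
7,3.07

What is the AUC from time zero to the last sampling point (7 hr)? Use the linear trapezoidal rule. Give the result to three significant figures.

Trapezoidal AUC_0→7:
  [0→0.5]: (0.00+12.96)/2 × 0.5 = 3.24
  [0.5→2]: (12.96+13.85)/2 × 1.5 = 20.1075
  [2→3.5]: (13.85+9.01)/2 × 1.5 = 17.145
  [3.5→5]: (9.01+5.69)/2 × 1.5 = 11.025
  [5→6]: (5.69+4.18)/2 × 1 = 4.935
  [6→7]: (4.18+3.07)/2 × 1 = 3.625
  Sum = 60.0775 µg/mL·hr

AUC = 60.1 µg/mL·hr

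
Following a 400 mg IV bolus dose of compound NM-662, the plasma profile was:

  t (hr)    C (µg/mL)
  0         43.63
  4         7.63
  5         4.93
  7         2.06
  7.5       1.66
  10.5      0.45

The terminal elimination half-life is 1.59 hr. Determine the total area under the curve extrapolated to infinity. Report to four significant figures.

AUC = 120.9 µg/mL·hr

Trapezoidal AUC_0→10.5:
  [0→4]: (43.63+7.63)/2 × 4 = 102.52
  [4→5]: (7.63+4.93)/2 × 1 = 6.28
  [5→7]: (4.93+2.06)/2 × 2 = 6.99
  [7→7.5]: (2.06+1.66)/2 × 0.5 = 0.93
  [7.5→10.5]: (1.66+0.45)/2 × 3 = 3.165
  Sum = 119.885 µg/mL·hr
k_e = ln2 / t½ = 0.693147 / 1.59 = 0.4359 hr^-1
Extrapolated tail: C_last / k_e = 0.45 / 0.4359 = 1.032
AUC_0→∞ = 119.885 + 1.032 = 120.917 µg/mL·hr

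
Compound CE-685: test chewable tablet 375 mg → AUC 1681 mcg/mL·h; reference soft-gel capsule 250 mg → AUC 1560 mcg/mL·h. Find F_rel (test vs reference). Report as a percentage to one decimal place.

F_rel = 71.8%

F_rel = (AUC_test/D_test) / (AUC_ref/D_ref)
      = (1681/375) / (1560/250)
      = 4.48267 / 6.24 = 0.7184 = 71.84%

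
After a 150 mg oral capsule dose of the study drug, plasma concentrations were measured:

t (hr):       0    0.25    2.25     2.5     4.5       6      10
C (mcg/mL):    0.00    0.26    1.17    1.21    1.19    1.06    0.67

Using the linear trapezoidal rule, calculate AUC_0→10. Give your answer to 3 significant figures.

Trapezoidal AUC_0→10:
  [0→0.25]: (0.00+0.26)/2 × 0.25 = 0.0325
  [0.25→2.25]: (0.26+1.17)/2 × 2 = 1.43
  [2.25→2.5]: (1.17+1.21)/2 × 0.25 = 0.2975
  [2.5→4.5]: (1.21+1.19)/2 × 2 = 2.4
  [4.5→6]: (1.19+1.06)/2 × 1.5 = 1.6875
  [6→10]: (1.06+0.67)/2 × 4 = 3.46
  Sum = 9.3075 mcg/mL·hr

AUC = 9.31 mcg/mL·hr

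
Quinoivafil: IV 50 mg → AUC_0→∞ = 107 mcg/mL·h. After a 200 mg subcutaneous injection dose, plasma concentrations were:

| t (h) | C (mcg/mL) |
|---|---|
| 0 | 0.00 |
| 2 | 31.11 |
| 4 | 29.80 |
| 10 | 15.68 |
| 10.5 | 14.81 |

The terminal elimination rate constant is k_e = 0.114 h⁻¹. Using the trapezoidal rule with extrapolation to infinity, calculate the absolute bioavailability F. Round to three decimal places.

F = 0.855

Trapezoidal AUC_0→10.5 (subcutaneous injection):
  [0→2]: (0.00+31.11)/2 × 2 = 31.11
  [2→4]: (31.11+29.80)/2 × 2 = 60.91
  [4→10]: (29.80+15.68)/2 × 6 = 136.44
  [10→10.5]: (15.68+14.81)/2 × 0.5 = 7.6225
  Sum = 236.0825 mcg/mL·h
Tail: C_last/k_e = 14.81/0.114 = 129.912
AUC_0→∞ (subcutaneous injection) = 236.0825 + 129.912 = 365.9945 mcg/mL·h
F = (AUC_ev/D_ev)/(AUC_iv/D_iv) = (365.9945/200)/(107/50) = 1.8299725/2.14 = 0.8551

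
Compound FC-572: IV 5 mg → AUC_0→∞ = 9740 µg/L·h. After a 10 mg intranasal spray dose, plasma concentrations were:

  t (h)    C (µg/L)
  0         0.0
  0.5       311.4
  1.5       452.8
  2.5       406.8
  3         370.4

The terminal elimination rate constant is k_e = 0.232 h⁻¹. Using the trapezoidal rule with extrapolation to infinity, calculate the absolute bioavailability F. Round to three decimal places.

F = 0.138

Trapezoidal AUC_0→3 (intranasal spray):
  [0→0.5]: (0.0+311.4)/2 × 0.5 = 77.85
  [0.5→1.5]: (311.4+452.8)/2 × 1 = 382.1
  [1.5→2.5]: (452.8+406.8)/2 × 1 = 429.8
  [2.5→3]: (406.8+370.4)/2 × 0.5 = 194.3
  Sum = 1084.05 µg/L·h
Tail: C_last/k_e = 370.4/0.232 = 1596.552
AUC_0→∞ (intranasal spray) = 1084.05 + 1596.552 = 2680.602 µg/L·h
F = (AUC_ev/D_ev)/(AUC_iv/D_iv) = (2680.602/10)/(9740/5) = 268.0602/1948 = 0.1376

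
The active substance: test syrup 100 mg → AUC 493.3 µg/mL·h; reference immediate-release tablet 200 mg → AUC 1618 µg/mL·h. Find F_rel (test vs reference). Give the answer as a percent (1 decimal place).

F_rel = 61.0%

F_rel = (AUC_test/D_test) / (AUC_ref/D_ref)
      = (493.3/100) / (1618/200)
      = 4.933 / 8.09 = 0.6098 = 60.98%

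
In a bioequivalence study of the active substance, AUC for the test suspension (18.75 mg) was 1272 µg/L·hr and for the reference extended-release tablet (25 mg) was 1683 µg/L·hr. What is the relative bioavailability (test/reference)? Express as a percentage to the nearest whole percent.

F_rel = (AUC_test/D_test) / (AUC_ref/D_ref)
      = (1272/18.75) / (1683/25)
      = 67.84 / 67.32 = 1.0077 = 100.77%

F_rel = 101%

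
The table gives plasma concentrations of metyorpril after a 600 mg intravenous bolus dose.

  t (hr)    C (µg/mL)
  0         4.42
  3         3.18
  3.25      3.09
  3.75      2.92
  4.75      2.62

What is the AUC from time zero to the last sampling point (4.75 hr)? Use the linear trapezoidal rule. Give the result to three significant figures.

AUC = 16.5 µg/mL·hr

Trapezoidal AUC_0→4.75:
  [0→3]: (4.42+3.18)/2 × 3 = 11.4
  [3→3.25]: (3.18+3.09)/2 × 0.25 = 0.78375
  [3.25→3.75]: (3.09+2.92)/2 × 0.5 = 1.5025
  [3.75→4.75]: (2.92+2.62)/2 × 1 = 2.77
  Sum = 16.45625 µg/mL·hr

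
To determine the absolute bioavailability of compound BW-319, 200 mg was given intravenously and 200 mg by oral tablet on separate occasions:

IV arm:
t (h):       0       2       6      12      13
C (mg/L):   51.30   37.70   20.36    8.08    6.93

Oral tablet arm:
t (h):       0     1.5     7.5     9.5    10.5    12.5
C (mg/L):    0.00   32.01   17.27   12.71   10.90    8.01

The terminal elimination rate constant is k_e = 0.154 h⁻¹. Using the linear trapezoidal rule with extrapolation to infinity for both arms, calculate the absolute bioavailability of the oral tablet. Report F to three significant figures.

F = 0.830

Trapezoidal AUC_0→13 (IV):
  [0→2]: (51.30+37.70)/2 × 2 = 89.0
  [2→6]: (37.70+20.36)/2 × 4 = 116.12
  [6→12]: (20.36+8.08)/2 × 6 = 85.32
  [12→13]: (8.08+6.93)/2 × 1 = 7.505
  Sum = 297.945 mg/L·h
IV tail: 6.93/0.154 = 45.000; AUC_iv,0→∞ = 297.945 + 45.000 = 342.945 mg/L·h
Trapezoidal AUC_0→12.5 (oral tablet):
  [0→1.5]: (0.00+32.01)/2 × 1.5 = 24.0075
  [1.5→7.5]: (32.01+17.27)/2 × 6 = 147.84
  [7.5→9.5]: (17.27+12.71)/2 × 2 = 29.98
  [9.5→10.5]: (12.71+10.90)/2 × 1 = 11.805
  [10.5→12.5]: (10.90+8.01)/2 × 2 = 18.91
  Sum = 232.5425 mg/L·h
oral tablet tail: 8.01/0.154 = 52.013; AUC_ev,0→∞ = 232.5425 + 52.013 = 284.5555 mg/L·h
F = (AUC_ev/D_ev)/(AUC_iv/D_iv) = (284.5555/200)/(342.945/200) = 1.4227775/1.714725 = 0.8297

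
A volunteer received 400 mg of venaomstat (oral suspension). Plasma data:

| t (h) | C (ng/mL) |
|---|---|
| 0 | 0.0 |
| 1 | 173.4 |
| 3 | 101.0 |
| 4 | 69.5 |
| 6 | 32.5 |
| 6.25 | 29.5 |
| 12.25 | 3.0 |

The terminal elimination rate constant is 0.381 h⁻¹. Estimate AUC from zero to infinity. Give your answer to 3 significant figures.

AUC = 661 ng/mL·h

Trapezoidal AUC_0→12.25:
  [0→1]: (0.0+173.4)/2 × 1 = 86.7
  [1→3]: (173.4+101.0)/2 × 2 = 274.4
  [3→4]: (101.0+69.5)/2 × 1 = 85.25
  [4→6]: (69.5+32.5)/2 × 2 = 102.0
  [6→6.25]: (32.5+29.5)/2 × 0.25 = 7.75
  [6.25→12.25]: (29.5+3.0)/2 × 6 = 97.5
  Sum = 653.6 ng/mL·h
Extrapolated tail: C_last / k_e = 3.0 / 0.381 = 7.874
AUC_0→∞ = 653.6 + 7.874 = 661.474 ng/mL·h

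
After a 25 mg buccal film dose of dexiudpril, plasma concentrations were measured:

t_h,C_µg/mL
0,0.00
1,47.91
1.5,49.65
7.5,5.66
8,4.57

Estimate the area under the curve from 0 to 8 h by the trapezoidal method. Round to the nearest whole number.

Trapezoidal AUC_0→8:
  [0→1]: (0.00+47.91)/2 × 1 = 23.955
  [1→1.5]: (47.91+49.65)/2 × 0.5 = 24.39
  [1.5→7.5]: (49.65+5.66)/2 × 6 = 165.93
  [7.5→8]: (5.66+4.57)/2 × 0.5 = 2.5575
  Sum = 216.8325 µg/mL·h

AUC = 217 µg/mL·h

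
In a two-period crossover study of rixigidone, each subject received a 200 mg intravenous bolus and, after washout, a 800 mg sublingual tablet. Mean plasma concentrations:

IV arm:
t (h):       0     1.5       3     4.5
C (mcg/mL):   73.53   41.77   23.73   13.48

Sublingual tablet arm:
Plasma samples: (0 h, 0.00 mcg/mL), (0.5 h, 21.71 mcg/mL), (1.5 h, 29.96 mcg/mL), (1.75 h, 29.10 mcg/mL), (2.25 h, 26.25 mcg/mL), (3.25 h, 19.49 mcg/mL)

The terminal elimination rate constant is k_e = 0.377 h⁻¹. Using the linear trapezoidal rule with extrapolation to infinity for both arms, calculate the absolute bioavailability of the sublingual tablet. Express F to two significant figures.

F = 0.16

Trapezoidal AUC_0→4.5 (IV):
  [0→1.5]: (73.53+41.77)/2 × 1.5 = 86.475
  [1.5→3]: (41.77+23.73)/2 × 1.5 = 49.125
  [3→4.5]: (23.73+13.48)/2 × 1.5 = 27.9075
  Sum = 163.5075 mcg/mL·h
IV tail: 13.48/0.377 = 35.756; AUC_iv,0→∞ = 163.5075 + 35.756 = 199.2635 mcg/mL·h
Trapezoidal AUC_0→3.25 (sublingual tablet):
  [0→0.5]: (0.00+21.71)/2 × 0.5 = 5.4275
  [0.5→1.5]: (21.71+29.96)/2 × 1 = 25.835
  [1.5→1.75]: (29.96+29.10)/2 × 0.25 = 7.3825
  [1.75→2.25]: (29.10+26.25)/2 × 0.5 = 13.8375
  [2.25→3.25]: (26.25+19.49)/2 × 1 = 22.87
  Sum = 75.3525 mcg/mL·h
sublingual tablet tail: 19.49/0.377 = 51.698; AUC_ev,0→∞ = 75.3525 + 51.698 = 127.0505 mcg/mL·h
F = (AUC_ev/D_ev)/(AUC_iv/D_iv) = (127.0505/800)/(199.2635/200) = 0.158813/0.9963175 = 0.1594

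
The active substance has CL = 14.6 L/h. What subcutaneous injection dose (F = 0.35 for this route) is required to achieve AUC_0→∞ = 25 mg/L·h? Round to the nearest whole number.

Dose = CL × AUC_0→∞ / F
     = 14.6 × 25 / 0.35 = 1042.86 mg

Dose = 1043 mg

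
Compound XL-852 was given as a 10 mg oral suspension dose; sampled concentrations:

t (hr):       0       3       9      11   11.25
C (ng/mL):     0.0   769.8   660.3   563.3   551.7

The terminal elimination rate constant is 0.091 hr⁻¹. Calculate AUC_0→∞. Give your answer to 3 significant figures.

AUC = 12900 ng/mL·hr

Trapezoidal AUC_0→11.25:
  [0→3]: (0.0+769.8)/2 × 3 = 1154.7
  [3→9]: (769.8+660.3)/2 × 6 = 4290.3
  [9→11]: (660.3+563.3)/2 × 2 = 1223.6
  [11→11.25]: (563.3+551.7)/2 × 0.25 = 139.375
  Sum = 6807.975 ng/mL·hr
Extrapolated tail: C_last / k_e = 551.7 / 0.091 = 6062.637
AUC_0→∞ = 6807.975 + 6062.637 = 12870.612 ng/mL·hr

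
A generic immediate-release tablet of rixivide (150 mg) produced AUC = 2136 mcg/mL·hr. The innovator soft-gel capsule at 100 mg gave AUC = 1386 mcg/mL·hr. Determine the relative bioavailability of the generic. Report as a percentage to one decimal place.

F_rel = (AUC_test/D_test) / (AUC_ref/D_ref)
      = (2136/150) / (1386/100)
      = 14.24 / 13.86 = 1.0274 = 102.74%

F_rel = 102.7%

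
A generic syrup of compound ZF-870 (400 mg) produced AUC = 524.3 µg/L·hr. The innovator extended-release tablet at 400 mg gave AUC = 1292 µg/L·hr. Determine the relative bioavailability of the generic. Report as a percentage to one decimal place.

F_rel = 40.6%

F_rel = (AUC_test/D_test) / (AUC_ref/D_ref)
      = (524.3/400) / (1292/400)
      = 1.31075 / 3.23 = 0.4058 = 40.58%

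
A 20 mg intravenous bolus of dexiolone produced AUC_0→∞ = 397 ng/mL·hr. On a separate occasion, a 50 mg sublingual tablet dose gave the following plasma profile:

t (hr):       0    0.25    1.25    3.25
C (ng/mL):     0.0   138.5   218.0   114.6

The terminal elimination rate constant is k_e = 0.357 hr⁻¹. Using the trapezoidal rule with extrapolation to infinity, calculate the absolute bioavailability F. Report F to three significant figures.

Trapezoidal AUC_0→3.25 (sublingual tablet):
  [0→0.25]: (0.0+138.5)/2 × 0.25 = 17.3125
  [0.25→1.25]: (138.5+218.0)/2 × 1 = 178.25
  [1.25→3.25]: (218.0+114.6)/2 × 2 = 332.6
  Sum = 528.1625 ng/mL·hr
Tail: C_last/k_e = 114.6/0.357 = 321.008
AUC_0→∞ (sublingual tablet) = 528.1625 + 321.008 = 849.1705 ng/mL·hr
F = (AUC_ev/D_ev)/(AUC_iv/D_iv) = (849.1705/50)/(397/20) = 16.98341/19.85 = 0.8556

F = 0.856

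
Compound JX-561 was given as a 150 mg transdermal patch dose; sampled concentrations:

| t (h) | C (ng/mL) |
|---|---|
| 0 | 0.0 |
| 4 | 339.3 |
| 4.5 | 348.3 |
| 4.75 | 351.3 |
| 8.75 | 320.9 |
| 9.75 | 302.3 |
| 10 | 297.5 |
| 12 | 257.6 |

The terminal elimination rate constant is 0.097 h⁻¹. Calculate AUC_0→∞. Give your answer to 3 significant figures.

Trapezoidal AUC_0→12:
  [0→4]: (0.0+339.3)/2 × 4 = 678.6
  [4→4.5]: (339.3+348.3)/2 × 0.5 = 171.9
  [4.5→4.75]: (348.3+351.3)/2 × 0.25 = 87.45
  [4.75→8.75]: (351.3+320.9)/2 × 4 = 1344.4
  [8.75→9.75]: (320.9+302.3)/2 × 1 = 311.6
  [9.75→10]: (302.3+297.5)/2 × 0.25 = 74.975
  [10→12]: (297.5+257.6)/2 × 2 = 555.1
  Sum = 3224.025 ng/mL·h
Extrapolated tail: C_last / k_e = 257.6 / 0.097 = 2655.670
AUC_0→∞ = 3224.025 + 2655.670 = 5879.695 ng/mL·h

AUC = 5880 ng/mL·h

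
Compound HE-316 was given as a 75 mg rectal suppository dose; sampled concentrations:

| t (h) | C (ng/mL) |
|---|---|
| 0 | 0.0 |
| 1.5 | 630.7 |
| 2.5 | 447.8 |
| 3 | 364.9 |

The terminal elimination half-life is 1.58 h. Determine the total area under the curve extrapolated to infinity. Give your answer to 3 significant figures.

Trapezoidal AUC_0→3:
  [0→1.5]: (0.0+630.7)/2 × 1.5 = 473.025
  [1.5→2.5]: (630.7+447.8)/2 × 1 = 539.25
  [2.5→3]: (447.8+364.9)/2 × 0.5 = 203.175
  Sum = 1215.45 ng/mL·h
k_e = ln2 / t½ = 0.693147 / 1.58 = 0.4387 h^-1
Extrapolated tail: C_last / k_e = 364.9 / 0.4387 = 831.776
AUC_0→∞ = 1215.45 + 831.776 = 2047.226 ng/mL·h

AUC = 2050 ng/mL·h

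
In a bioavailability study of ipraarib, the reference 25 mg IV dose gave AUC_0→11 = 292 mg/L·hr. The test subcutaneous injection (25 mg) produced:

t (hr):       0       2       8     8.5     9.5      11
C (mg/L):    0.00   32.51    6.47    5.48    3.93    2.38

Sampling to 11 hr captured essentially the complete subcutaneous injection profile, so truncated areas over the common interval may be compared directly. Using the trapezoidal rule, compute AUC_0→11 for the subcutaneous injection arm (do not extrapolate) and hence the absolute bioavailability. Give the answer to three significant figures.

F = 0.554

Trapezoidal AUC_0→11 (subcutaneous injection):
  [0→2]: (0.00+32.51)/2 × 2 = 32.51
  [2→8]: (32.51+6.47)/2 × 6 = 116.94
  [8→8.5]: (6.47+5.48)/2 × 0.5 = 2.9875
  [8.5→9.5]: (5.48+3.93)/2 × 1 = 4.705
  [9.5→11]: (3.93+2.38)/2 × 1.5 = 4.7325
  Sum = 161.875 mg/L·hr
F = (AUC_ev/D_ev)/(AUC_iv/D_iv) = (161.875/25)/(292/25) = 6.475/11.68 = 0.5544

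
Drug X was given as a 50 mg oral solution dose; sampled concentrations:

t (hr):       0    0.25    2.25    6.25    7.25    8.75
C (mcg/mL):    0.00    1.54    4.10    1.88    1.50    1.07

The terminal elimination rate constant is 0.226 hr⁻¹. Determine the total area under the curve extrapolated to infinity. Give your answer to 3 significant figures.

AUC = 26.1 mcg/mL·hr

Trapezoidal AUC_0→8.75:
  [0→0.25]: (0.00+1.54)/2 × 0.25 = 0.1925
  [0.25→2.25]: (1.54+4.10)/2 × 2 = 5.64
  [2.25→6.25]: (4.10+1.88)/2 × 4 = 11.96
  [6.25→7.25]: (1.88+1.50)/2 × 1 = 1.69
  [7.25→8.75]: (1.50+1.07)/2 × 1.5 = 1.9275
  Sum = 21.41 mcg/mL·hr
Extrapolated tail: C_last / k_e = 1.07 / 0.226 = 4.735
AUC_0→∞ = 21.41 + 4.735 = 26.145 mcg/mL·hr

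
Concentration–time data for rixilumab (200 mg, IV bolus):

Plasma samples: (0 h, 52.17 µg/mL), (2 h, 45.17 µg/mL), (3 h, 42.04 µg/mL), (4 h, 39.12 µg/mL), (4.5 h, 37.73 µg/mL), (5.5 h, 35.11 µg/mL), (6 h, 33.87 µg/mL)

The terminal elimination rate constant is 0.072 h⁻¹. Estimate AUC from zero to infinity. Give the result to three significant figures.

Trapezoidal AUC_0→6:
  [0→2]: (52.17+45.17)/2 × 2 = 97.34
  [2→3]: (45.17+42.04)/2 × 1 = 43.605
  [3→4]: (42.04+39.12)/2 × 1 = 40.58
  [4→4.5]: (39.12+37.73)/2 × 0.5 = 19.2125
  [4.5→5.5]: (37.73+35.11)/2 × 1 = 36.42
  [5.5→6]: (35.11+33.87)/2 × 0.5 = 17.245
  Sum = 254.4025 µg/mL·h
Extrapolated tail: C_last / k_e = 33.87 / 0.072 = 470.417
AUC_0→∞ = 254.4025 + 470.417 = 724.8195 µg/mL·h

AUC = 725 µg/mL·h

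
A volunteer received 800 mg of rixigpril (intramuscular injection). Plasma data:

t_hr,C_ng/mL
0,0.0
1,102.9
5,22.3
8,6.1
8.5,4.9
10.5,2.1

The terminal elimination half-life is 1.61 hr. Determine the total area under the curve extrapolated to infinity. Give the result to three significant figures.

AUC = 359 ng/mL·hr

Trapezoidal AUC_0→10.5:
  [0→1]: (0.0+102.9)/2 × 1 = 51.45
  [1→5]: (102.9+22.3)/2 × 4 = 250.4
  [5→8]: (22.3+6.1)/2 × 3 = 42.6
  [8→8.5]: (6.1+4.9)/2 × 0.5 = 2.75
  [8.5→10.5]: (4.9+2.1)/2 × 2 = 7.0
  Sum = 354.2 ng/mL·hr
k_e = ln2 / t½ = 0.693147 / 1.61 = 0.4305 hr^-1
Extrapolated tail: C_last / k_e = 2.1 / 0.4305 = 4.878
AUC_0→∞ = 354.2 + 4.878 = 359.078 ng/mL·hr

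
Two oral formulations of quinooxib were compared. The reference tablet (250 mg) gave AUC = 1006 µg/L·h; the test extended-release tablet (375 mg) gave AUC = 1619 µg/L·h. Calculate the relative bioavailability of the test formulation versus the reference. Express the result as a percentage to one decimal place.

F_rel = 107.3%

F_rel = (AUC_test/D_test) / (AUC_ref/D_ref)
      = (1619/375) / (1006/250)
      = 4.31733 / 4.024 = 1.0729 = 107.29%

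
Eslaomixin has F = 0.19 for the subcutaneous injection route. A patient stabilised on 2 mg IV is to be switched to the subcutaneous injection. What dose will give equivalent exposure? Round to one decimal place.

D_subcutaneous = 10.5 mg

For equal systemic exposure: F × D_ev = D_iv
D_ev = D_iv / F = 2 / 0.19 = 10.5263 mg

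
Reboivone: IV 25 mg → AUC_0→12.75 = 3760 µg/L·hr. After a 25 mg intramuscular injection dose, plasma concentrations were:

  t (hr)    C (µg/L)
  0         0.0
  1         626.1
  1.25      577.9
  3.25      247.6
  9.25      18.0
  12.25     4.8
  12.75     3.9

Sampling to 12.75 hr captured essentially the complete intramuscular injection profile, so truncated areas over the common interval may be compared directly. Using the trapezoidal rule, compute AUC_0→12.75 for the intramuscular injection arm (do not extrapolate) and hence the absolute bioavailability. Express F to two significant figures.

Trapezoidal AUC_0→12.75 (intramuscular injection):
  [0→1]: (0.0+626.1)/2 × 1 = 313.05
  [1→1.25]: (626.1+577.9)/2 × 0.25 = 150.5
  [1.25→3.25]: (577.9+247.6)/2 × 2 = 825.5
  [3.25→9.25]: (247.6+18.0)/2 × 6 = 796.8
  [9.25→12.25]: (18.0+4.8)/2 × 3 = 34.2
  [12.25→12.75]: (4.8+3.9)/2 × 0.5 = 2.175
  Sum = 2122.225 µg/L·hr
F = (AUC_ev/D_ev)/(AUC_iv/D_iv) = (2122.225/25)/(3760/25) = 84.889/150.4 = 0.5644

F = 0.56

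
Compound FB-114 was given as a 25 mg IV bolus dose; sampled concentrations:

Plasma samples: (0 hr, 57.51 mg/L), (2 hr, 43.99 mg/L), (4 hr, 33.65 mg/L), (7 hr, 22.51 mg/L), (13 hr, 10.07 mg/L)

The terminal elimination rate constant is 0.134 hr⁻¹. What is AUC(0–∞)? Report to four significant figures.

Trapezoidal AUC_0→13:
  [0→2]: (57.51+43.99)/2 × 2 = 101.5
  [2→4]: (43.99+33.65)/2 × 2 = 77.64
  [4→7]: (33.65+22.51)/2 × 3 = 84.24
  [7→13]: (22.51+10.07)/2 × 6 = 97.74
  Sum = 361.12 mg/L·hr
Extrapolated tail: C_last / k_e = 10.07 / 0.134 = 75.149
AUC_0→∞ = 361.12 + 75.149 = 436.269 mg/L·hr

AUC = 436.3 mg/L·hr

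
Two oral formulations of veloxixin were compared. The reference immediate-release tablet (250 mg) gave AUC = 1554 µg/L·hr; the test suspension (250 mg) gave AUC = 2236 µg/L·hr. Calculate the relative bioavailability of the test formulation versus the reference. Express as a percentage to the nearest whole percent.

F_rel = 144%

F_rel = (AUC_test/D_test) / (AUC_ref/D_ref)
      = (2236/250) / (1554/250)
      = 8.944 / 6.216 = 1.4389 = 143.89%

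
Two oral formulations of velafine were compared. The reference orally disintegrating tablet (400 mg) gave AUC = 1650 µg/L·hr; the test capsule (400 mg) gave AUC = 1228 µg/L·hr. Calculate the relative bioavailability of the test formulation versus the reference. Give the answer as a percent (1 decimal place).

F_rel = 74.4%

F_rel = (AUC_test/D_test) / (AUC_ref/D_ref)
      = (1228/400) / (1650/400)
      = 3.07 / 4.125 = 0.7442 = 74.42%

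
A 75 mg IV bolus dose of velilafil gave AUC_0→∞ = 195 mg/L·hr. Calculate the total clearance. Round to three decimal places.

CL = Dose_iv / AUC_0→∞
   = 75 / 195 = 0.384615 L/hr

CL = 0.385 L/hr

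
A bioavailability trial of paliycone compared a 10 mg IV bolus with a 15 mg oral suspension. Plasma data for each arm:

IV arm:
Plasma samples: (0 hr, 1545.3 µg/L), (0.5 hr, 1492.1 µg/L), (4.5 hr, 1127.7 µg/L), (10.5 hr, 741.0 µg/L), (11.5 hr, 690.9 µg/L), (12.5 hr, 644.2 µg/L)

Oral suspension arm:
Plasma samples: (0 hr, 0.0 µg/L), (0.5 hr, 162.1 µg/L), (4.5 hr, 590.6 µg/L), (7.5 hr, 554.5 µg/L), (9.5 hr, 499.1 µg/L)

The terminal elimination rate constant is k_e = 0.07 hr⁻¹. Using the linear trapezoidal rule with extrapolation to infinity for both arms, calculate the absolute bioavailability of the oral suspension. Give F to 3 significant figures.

F = 0.344

Trapezoidal AUC_0→12.5 (IV):
  [0→0.5]: (1545.3+1492.1)/2 × 0.5 = 759.35
  [0.5→4.5]: (1492.1+1127.7)/2 × 4 = 5239.6
  [4.5→10.5]: (1127.7+741.0)/2 × 6 = 5606.1
  [10.5→11.5]: (741.0+690.9)/2 × 1 = 715.95
  [11.5→12.5]: (690.9+644.2)/2 × 1 = 667.55
  Sum = 12988.55 µg/L·hr
IV tail: 644.2/0.07 = 9202.857; AUC_iv,0→∞ = 12988.55 + 9202.857 = 22191.407 µg/L·hr
Trapezoidal AUC_0→9.5 (oral suspension):
  [0→0.5]: (0.0+162.1)/2 × 0.5 = 40.525
  [0.5→4.5]: (162.1+590.6)/2 × 4 = 1505.4
  [4.5→7.5]: (590.6+554.5)/2 × 3 = 1717.65
  [7.5→9.5]: (554.5+499.1)/2 × 2 = 1053.6
  Sum = 4317.175 µg/L·hr
oral suspension tail: 499.1/0.07 = 7130.000; AUC_ev,0→∞ = 4317.175 + 7130.000 = 11447.175 µg/L·hr
F = (AUC_ev/D_ev)/(AUC_iv/D_iv) = (11447.175/15)/(22191.407/10) = 763.145/2219.1407 = 0.3439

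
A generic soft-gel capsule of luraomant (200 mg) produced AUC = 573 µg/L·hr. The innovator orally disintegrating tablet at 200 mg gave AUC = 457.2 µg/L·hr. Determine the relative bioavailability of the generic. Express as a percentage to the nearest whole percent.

F_rel = 125%

F_rel = (AUC_test/D_test) / (AUC_ref/D_ref)
      = (573/200) / (457.2/200)
      = 2.865 / 2.286 = 1.2533 = 125.33%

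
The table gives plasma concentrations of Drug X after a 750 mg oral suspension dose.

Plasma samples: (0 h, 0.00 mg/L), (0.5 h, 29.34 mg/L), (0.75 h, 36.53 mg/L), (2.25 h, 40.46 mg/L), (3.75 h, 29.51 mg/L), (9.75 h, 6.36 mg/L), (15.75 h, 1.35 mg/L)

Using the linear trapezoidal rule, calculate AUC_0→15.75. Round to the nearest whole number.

Trapezoidal AUC_0→15.75:
  [0→0.5]: (0.00+29.34)/2 × 0.5 = 7.335
  [0.5→0.75]: (29.34+36.53)/2 × 0.25 = 8.23375
  [0.75→2.25]: (36.53+40.46)/2 × 1.5 = 57.7425
  [2.25→3.75]: (40.46+29.51)/2 × 1.5 = 52.4775
  [3.75→9.75]: (29.51+6.36)/2 × 6 = 107.61
  [9.75→15.75]: (6.36+1.35)/2 × 6 = 23.13
  Sum = 256.52875 mg/L·h

AUC = 257 mg/L·h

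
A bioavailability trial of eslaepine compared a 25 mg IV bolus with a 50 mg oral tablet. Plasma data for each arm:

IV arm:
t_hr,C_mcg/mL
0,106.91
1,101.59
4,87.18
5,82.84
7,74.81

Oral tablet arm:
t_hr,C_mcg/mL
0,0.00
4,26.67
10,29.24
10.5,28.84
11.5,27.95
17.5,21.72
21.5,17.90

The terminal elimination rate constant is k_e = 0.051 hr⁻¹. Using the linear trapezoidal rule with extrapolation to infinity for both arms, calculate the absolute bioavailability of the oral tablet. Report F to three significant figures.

F = 0.201

Trapezoidal AUC_0→7 (IV):
  [0→1]: (106.91+101.59)/2 × 1 = 104.25
  [1→4]: (101.59+87.18)/2 × 3 = 283.155
  [4→5]: (87.18+82.84)/2 × 1 = 85.01
  [5→7]: (82.84+74.81)/2 × 2 = 157.65
  Sum = 630.065 mcg/mL·hr
IV tail: 74.81/0.051 = 1466.863; AUC_iv,0→∞ = 630.065 + 1466.863 = 2096.928 mcg/mL·hr
Trapezoidal AUC_0→21.5 (oral tablet):
  [0→4]: (0.00+26.67)/2 × 4 = 53.34
  [4→10]: (26.67+29.24)/2 × 6 = 167.73
  [10→10.5]: (29.24+28.84)/2 × 0.5 = 14.52
  [10.5→11.5]: (28.84+27.95)/2 × 1 = 28.395
  [11.5→17.5]: (27.95+21.72)/2 × 6 = 149.01
  [17.5→21.5]: (21.72+17.90)/2 × 4 = 79.24
  Sum = 492.235 mcg/mL·hr
oral tablet tail: 17.90/0.051 = 350.980; AUC_ev,0→∞ = 492.235 + 350.980 = 843.215 mcg/mL·hr
F = (AUC_ev/D_ev)/(AUC_iv/D_iv) = (843.215/50)/(2096.928/25) = 16.8643/83.87712 = 0.2011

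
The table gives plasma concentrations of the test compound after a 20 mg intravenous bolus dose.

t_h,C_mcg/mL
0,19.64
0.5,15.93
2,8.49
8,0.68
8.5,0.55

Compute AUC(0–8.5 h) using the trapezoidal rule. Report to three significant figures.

Trapezoidal AUC_0→8.5:
  [0→0.5]: (19.64+15.93)/2 × 0.5 = 8.8925
  [0.5→2]: (15.93+8.49)/2 × 1.5 = 18.315
  [2→8]: (8.49+0.68)/2 × 6 = 27.51
  [8→8.5]: (0.68+0.55)/2 × 0.5 = 0.3075
  Sum = 55.025 mcg/mL·h

AUC = 55.0 mcg/mL·h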